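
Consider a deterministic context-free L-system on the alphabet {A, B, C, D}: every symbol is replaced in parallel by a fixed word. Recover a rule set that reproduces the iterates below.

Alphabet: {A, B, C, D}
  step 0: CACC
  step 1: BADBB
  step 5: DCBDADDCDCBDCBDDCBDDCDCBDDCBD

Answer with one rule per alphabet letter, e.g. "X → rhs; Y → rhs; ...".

A->AD, B->D, C->B, D->DC

  step 0 ⇒ step 1: CACC ⇒ B·AD·B·B
    A ↦ AD
    C ↦ B
    B ↦ D  (constrained at step 1)
    D ↦ DC  (constrained at step 1)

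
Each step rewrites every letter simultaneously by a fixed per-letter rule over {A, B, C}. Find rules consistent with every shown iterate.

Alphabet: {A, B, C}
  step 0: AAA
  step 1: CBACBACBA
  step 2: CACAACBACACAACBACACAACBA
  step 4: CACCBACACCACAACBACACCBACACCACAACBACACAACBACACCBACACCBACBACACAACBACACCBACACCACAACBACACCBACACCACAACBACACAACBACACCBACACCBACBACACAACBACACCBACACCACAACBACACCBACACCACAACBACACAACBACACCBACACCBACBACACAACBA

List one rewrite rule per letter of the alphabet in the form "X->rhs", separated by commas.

  step 1 ⇒ step 2: CBACBACBA ⇒ CAC·AA·CBA·CAC·AA·CBA·CAC·AA·CBA
    A ↦ CBA
    B ↦ AA
    C ↦ CAC

A->CBA, B->AA, C->CAC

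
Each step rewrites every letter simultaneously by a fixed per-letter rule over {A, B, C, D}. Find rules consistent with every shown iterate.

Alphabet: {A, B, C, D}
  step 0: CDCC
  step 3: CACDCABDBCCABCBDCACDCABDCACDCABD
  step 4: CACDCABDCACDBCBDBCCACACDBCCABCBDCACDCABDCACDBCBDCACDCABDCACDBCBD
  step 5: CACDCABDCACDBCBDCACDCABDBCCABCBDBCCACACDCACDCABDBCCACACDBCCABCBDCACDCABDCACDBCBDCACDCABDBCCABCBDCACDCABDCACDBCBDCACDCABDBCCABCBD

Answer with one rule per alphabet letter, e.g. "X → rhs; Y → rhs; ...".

  step 4 ⇒ step 5: CACDCABDCACDBCBDBCCACACDBCCABCBDCACDCABDCACDBCBDCACDCABDCACDBCBD ⇒ CA·CD·CA·BD·CA·CD·BC·BD·CA·CD·CA·BD·BC·CA·BC·BD·BC·CA·CA·CD·CA·CD·CA·BD·BC·CA·CA·CD·BC·CA·BC·BD·CA·CD·CA·BD·CA·CD·BC·BD·CA·CD·CA·BD·BC·CA·BC·BD·CA·CD·CA·BD·CA·CD·BC·BD·CA·CD·CA·BD·BC·CA·BC·BD
    A ↦ CD
    B ↦ BC
    C ↦ CA
    D ↦ BD

A->CD, B->BC, C->CA, D->BD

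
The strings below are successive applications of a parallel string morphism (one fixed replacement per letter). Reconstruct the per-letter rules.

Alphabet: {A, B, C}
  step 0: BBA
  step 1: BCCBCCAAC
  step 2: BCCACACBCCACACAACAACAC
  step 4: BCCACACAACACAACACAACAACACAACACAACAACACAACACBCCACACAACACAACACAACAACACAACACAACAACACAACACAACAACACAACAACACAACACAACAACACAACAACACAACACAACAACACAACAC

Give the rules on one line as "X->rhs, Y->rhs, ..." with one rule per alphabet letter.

A->AAC, B->BCC, C->AC

  step 1 ⇒ step 2: BCCBCCAAC ⇒ BCC·AC·AC·BCC·AC·AC·AAC·AAC·AC
    A ↦ AAC
    B ↦ BCC
    C ↦ AC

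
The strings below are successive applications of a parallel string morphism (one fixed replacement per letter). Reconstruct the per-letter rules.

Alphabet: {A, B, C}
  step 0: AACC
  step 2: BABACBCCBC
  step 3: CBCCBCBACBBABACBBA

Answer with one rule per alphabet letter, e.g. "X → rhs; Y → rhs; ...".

  step 2 ⇒ step 3: BABACBCCBC ⇒ CB·C·CB·C·BA·CB·BA·BA·CB·BA
    A ↦ C
    B ↦ CB
    C ↦ BA

A->C, B->CB, C->BA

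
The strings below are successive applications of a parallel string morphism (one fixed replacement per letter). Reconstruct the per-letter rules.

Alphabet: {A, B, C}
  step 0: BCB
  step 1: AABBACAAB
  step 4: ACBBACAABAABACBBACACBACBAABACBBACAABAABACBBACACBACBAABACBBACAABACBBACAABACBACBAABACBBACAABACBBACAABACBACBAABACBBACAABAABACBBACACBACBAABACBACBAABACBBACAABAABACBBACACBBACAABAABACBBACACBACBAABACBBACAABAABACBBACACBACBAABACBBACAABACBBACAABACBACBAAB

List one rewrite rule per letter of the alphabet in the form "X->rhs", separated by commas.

A->ACB, B->AAB, C->BAC

  step 0 ⇒ step 1: BCB ⇒ AAB·BAC·AAB
    B ↦ AAB
    C ↦ BAC
    A ↦ ACB  (constrained at step 1)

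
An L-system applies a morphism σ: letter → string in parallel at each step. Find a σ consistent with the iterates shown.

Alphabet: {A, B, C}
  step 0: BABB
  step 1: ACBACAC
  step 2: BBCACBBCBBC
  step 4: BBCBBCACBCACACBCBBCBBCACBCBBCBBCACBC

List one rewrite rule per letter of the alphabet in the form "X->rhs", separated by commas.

  step 1 ⇒ step 2: ACBACAC ⇒ B·BC·AC·B·BC·B·BC
    A ↦ B
    B ↦ AC
    C ↦ BC

A->B, B->AC, C->BC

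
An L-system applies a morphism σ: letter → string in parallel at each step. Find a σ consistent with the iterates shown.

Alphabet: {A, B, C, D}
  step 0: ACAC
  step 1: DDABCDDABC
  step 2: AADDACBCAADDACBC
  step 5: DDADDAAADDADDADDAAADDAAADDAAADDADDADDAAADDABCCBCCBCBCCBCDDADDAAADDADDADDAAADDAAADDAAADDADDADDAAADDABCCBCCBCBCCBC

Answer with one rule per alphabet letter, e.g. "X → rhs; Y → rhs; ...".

A->DDA, B->C, C->BC, D->A

  step 1 ⇒ step 2: DDABCDDABC ⇒ A·A·DDA·C·BC·A·A·DDA·C·BC
    A ↦ DDA
    B ↦ C
    C ↦ BC
    D ↦ A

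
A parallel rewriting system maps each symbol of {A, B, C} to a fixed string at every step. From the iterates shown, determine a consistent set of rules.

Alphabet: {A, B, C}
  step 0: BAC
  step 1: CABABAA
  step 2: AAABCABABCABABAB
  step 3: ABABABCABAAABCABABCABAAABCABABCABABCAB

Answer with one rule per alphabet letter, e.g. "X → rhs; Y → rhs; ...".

A->AB, B->CAB, C->AA

  step 2 ⇒ step 3: AAABCABABCABABAB ⇒ AB·AB·AB·CAB·AA·AB·CAB·AB·CAB·AA·AB·CAB·AB·CAB·AB·CAB
    A ↦ AB
    B ↦ CAB
    C ↦ AA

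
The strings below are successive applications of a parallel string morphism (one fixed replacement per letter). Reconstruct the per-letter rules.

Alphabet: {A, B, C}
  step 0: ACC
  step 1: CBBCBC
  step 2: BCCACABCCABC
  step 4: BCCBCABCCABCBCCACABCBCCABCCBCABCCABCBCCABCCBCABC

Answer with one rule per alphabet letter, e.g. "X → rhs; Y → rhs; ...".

A->CB, B->CA, C->BC

  step 1 ⇒ step 2: CBBCBC ⇒ BC·CA·CA·BC·CA·BC
    B ↦ CA
    C ↦ BC
  step 0 ⇒ step 1: ACC ⇒ CB·BC·BC
    A ↦ CB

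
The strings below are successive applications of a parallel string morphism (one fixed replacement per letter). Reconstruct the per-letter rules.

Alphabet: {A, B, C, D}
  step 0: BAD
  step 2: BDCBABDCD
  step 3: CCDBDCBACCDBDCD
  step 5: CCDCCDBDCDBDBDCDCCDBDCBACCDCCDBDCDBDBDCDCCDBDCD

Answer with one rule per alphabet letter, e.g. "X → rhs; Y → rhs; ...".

  step 2 ⇒ step 3: BDCBABDCD ⇒ C·CD·BD·C·BA·C·CD·BD·CD
    A ↦ BA
    B ↦ C
    C ↦ BD
    D ↦ CD

A->BA, B->C, C->BD, D->CD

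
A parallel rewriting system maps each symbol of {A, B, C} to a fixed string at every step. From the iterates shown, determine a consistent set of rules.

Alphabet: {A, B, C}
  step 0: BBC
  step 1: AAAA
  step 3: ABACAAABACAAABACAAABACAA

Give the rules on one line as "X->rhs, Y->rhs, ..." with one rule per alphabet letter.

A->BAC, B->A, C->AA

  step 0 ⇒ step 1: BBC ⇒ A·A·AA
    B ↦ A
    C ↦ AA
    A ↦ BAC  (constrained at step 1)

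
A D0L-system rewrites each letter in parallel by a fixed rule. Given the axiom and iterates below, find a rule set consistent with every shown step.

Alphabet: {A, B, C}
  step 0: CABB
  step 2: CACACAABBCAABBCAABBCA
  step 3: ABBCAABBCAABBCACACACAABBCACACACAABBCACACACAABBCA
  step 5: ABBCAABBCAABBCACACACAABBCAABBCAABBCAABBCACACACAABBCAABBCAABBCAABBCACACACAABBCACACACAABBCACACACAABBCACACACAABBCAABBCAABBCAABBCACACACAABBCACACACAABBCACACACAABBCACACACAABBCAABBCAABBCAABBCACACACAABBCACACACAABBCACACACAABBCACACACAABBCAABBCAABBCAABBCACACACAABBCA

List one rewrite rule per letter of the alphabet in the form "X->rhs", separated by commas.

  step 2 ⇒ step 3: CACACAABBCAABBCAABBCA ⇒ ABB·CA·ABB·CA·ABB·CA·CA·CA·CA·ABB·CA·CA·CA·CA·ABB·CA·CA·CA·CA·ABB·CA
    A ↦ CA
    B ↦ CA
    C ↦ ABB

A->CA, B->CA, C->ABB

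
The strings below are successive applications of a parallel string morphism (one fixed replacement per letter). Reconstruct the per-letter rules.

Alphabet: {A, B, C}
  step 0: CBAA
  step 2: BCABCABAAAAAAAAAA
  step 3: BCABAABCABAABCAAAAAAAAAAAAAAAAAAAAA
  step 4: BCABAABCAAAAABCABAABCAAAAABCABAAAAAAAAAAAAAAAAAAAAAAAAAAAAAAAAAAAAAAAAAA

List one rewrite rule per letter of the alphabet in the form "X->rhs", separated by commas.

A->AA, B->BCA, C->B

  step 3 ⇒ step 4: BCABAABCABAABCAAAAAAAAAAAAAAAAAAAAA ⇒ BCA·B·AA·BCA·AA·AA·BCA·B·AA·BCA·AA·AA·BCA·B·AA·AA·AA·AA·AA·AA·AA·AA·AA·AA·AA·AA·AA·AA·AA·AA·AA·AA·AA·AA·AA
    A ↦ AA
    B ↦ BCA
    C ↦ B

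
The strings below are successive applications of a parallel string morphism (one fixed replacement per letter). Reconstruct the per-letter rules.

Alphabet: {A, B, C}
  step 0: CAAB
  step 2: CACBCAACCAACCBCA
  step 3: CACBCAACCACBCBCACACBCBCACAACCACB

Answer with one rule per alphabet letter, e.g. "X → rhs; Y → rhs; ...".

A->CB, B->AC, C->CA

  step 2 ⇒ step 3: CACBCAACCAACCBCA ⇒ CA·CB·CA·AC·CA·CB·CB·CA·CA·CB·CB·CA·CA·AC·CA·CB
    A ↦ CB
    B ↦ AC
    C ↦ CA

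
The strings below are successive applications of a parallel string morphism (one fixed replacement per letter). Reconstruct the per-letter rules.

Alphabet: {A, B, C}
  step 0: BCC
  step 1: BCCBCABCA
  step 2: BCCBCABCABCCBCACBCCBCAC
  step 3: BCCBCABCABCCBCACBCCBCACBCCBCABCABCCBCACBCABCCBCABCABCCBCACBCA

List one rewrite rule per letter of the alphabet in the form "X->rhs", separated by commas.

  step 2 ⇒ step 3: BCCBCABCABCCBCACBCCBCAC ⇒ BCC·BCA·BCA·BCC·BCA·C·BCC·BCA·C·BCC·BCA·BCA·BCC·BCA·C·BCA·BCC·BCA·BCA·BCC·BCA·C·BCA
    A ↦ C
    B ↦ BCC
    C ↦ BCA

A->C, B->BCC, C->BCA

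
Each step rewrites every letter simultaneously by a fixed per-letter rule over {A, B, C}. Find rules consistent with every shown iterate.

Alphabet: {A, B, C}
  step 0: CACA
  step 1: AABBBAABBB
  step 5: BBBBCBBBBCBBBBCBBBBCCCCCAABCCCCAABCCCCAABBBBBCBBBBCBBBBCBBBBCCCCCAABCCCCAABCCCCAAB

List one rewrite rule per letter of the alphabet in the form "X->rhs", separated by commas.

A->BB, B->C, C->AAB

  step 0 ⇒ step 1: CACA ⇒ AAB·BB·AAB·BB
    A ↦ BB
    C ↦ AAB
    B ↦ C  (constrained at step 1)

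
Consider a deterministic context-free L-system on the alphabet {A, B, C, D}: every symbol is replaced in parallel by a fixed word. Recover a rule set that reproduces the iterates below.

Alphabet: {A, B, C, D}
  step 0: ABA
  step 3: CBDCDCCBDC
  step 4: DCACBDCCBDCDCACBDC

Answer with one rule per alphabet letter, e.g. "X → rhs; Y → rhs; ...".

A->C, B->A, C->DC, D->CB

  step 3 ⇒ step 4: CBDCDCCBDC ⇒ DC·A·CB·DC·CB·DC·DC·A·CB·DC
    B ↦ A
    C ↦ DC
    D ↦ CB
    A ↦ C  (constrained at step 0)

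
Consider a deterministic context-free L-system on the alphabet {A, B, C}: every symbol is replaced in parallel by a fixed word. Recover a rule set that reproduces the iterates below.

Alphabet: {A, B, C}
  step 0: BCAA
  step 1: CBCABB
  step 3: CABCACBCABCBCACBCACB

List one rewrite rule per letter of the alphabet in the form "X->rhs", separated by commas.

  step 0 ⇒ step 1: BCAA ⇒ CB·CA·B·B
    A ↦ B
    B ↦ CB
    C ↦ CA

A->B, B->CB, C->CA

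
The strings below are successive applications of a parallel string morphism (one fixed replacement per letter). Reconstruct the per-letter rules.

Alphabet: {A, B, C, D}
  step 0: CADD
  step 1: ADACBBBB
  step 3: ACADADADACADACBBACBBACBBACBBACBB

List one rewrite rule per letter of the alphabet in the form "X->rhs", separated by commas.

  step 0 ⇒ step 1: CADD ⇒ AD·AC·BB·BB
    A ↦ AC
    C ↦ AD
    D ↦ BB
    B ↦ AD  (constrained at step 1)

A->AC, B->AD, C->AD, D->BB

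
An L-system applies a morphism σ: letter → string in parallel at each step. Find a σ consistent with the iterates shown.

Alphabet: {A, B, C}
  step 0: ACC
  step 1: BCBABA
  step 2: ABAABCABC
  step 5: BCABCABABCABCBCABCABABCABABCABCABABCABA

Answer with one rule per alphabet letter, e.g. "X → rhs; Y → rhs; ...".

  step 1 ⇒ step 2: BCBABA ⇒ A·BA·A·BC·A·BC
    A ↦ BC
    B ↦ A
    C ↦ BA

A->BC, B->A, C->BA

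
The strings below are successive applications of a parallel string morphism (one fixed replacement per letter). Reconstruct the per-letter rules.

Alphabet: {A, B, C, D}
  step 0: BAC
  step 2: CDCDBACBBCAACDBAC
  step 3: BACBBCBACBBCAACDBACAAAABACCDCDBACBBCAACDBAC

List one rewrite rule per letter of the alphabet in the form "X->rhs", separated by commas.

  step 2 ⇒ step 3: CDCDBACBBCAACDBAC ⇒ BAC·BBC·BAC·BBC·AA·CD·BAC·AA·AA·BAC·CD·CD·BAC·BBC·AA·CD·BAC
    A ↦ CD
    B ↦ AA
    C ↦ BAC
    D ↦ BBC

A->CD, B->AA, C->BAC, D->BBC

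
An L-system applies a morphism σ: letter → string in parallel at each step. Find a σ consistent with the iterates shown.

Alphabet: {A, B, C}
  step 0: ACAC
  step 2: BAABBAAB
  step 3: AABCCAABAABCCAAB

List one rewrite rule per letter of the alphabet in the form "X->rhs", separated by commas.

A->C, B->AAB, C->B

  step 2 ⇒ step 3: BAABBAAB ⇒ AAB·C·C·AAB·AAB·C·C·AAB
    A ↦ C
    B ↦ AAB
    C ↦ B  (constrained at step 0)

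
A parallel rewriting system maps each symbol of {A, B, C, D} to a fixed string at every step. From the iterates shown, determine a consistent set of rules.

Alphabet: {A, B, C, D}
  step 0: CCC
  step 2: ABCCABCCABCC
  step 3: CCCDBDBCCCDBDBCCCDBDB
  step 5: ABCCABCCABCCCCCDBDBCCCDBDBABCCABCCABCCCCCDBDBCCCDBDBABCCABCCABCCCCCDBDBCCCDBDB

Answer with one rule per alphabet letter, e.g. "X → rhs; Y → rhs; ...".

A->C, B->CC, C->DB, D->AB

  step 2 ⇒ step 3: ABCCABCCABCC ⇒ C·CC·DB·DB·C·CC·DB·DB·C·CC·DB·DB
    A ↦ C
    B ↦ CC
    C ↦ DB
    D ↦ AB  (constrained at step 3)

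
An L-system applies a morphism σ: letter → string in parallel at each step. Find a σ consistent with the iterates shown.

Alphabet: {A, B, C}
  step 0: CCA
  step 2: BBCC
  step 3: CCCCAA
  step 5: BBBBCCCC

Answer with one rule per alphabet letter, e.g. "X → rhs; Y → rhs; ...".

  step 2 ⇒ step 3: BBCC ⇒ CC·CC·A·A
    B ↦ CC
    C ↦ A
    A ↦ B  (constrained at step 0)

A->B, B->CC, C->A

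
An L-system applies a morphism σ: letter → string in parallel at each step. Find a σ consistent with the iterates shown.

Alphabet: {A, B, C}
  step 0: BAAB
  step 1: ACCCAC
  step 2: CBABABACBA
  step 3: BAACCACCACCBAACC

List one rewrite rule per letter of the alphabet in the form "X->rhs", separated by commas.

A->C, B->AC, C->BA

  step 2 ⇒ step 3: CBABABACBA ⇒ BA·AC·C·AC·C·AC·C·BA·AC·C
    A ↦ C
    B ↦ AC
    C ↦ BA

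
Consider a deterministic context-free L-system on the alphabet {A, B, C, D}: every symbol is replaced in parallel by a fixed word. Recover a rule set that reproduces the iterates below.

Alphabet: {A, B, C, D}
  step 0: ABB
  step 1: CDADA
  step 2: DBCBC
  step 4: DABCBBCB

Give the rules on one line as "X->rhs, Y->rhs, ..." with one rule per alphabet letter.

A->C, B->DA, C->D, D->B

  step 1 ⇒ step 2: CDADA ⇒ D·B·C·B·C
    A ↦ C
    C ↦ D
    D ↦ B
  step 0 ⇒ step 1: ABB ⇒ C·DA·DA
    B ↦ DA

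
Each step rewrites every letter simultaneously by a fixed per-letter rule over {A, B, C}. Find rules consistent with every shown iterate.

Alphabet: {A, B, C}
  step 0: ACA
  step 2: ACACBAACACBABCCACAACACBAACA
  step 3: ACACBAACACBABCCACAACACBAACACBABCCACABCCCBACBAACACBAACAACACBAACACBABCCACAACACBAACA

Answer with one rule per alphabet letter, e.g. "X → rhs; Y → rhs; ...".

A->ACA, B->BCC, C->CBA

  step 2 ⇒ step 3: ACACBAACACBABCCACAACACBAACA ⇒ ACA·CBA·ACA·CBA·BCC·ACA·ACA·CBA·ACA·CBA·BCC·ACA·BCC·CBA·CBA·ACA·CBA·ACA·ACA·CBA·ACA·CBA·BCC·ACA·ACA·CBA·ACA
    A ↦ ACA
    B ↦ BCC
    C ↦ CBA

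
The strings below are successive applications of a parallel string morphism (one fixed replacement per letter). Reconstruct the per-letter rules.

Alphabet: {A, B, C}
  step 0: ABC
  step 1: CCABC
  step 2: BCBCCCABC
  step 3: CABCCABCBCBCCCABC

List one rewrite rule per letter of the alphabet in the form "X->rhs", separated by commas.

A->C, B->CA, C->BC

  step 2 ⇒ step 3: BCBCCCABC ⇒ CA·BC·CA·BC·BC·BC·C·CA·BC
    A ↦ C
    B ↦ CA
    C ↦ BC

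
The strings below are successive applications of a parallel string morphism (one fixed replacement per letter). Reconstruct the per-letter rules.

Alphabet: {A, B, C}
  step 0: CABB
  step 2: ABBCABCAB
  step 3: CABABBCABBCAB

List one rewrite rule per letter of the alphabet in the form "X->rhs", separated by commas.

A->C, B->AB, C->B

  step 2 ⇒ step 3: ABBCABCAB ⇒ C·AB·AB·B·C·AB·B·C·AB
    A ↦ C
    B ↦ AB
    C ↦ B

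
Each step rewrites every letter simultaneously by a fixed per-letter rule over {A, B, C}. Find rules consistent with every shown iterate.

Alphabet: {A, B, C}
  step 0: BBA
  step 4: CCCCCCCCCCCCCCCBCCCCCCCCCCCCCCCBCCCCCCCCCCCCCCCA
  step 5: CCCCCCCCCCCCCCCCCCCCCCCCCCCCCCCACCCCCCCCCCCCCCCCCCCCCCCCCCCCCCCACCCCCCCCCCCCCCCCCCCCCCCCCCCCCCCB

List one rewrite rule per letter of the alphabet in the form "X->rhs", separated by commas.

A->CB, B->CA, C->CC

  step 4 ⇒ step 5: CCCCCCCCCCCCCCCBCCCCCCCCCCCCCCCBCCCCCCCCCCCCCCCA ⇒ CC·CC·CC·CC·CC·CC·CC·CC·CC·CC·CC·CC·CC·CC·CC·CA·CC·CC·CC·CC·CC·CC·CC·CC·CC·CC·CC·CC·CC·CC·CC·CA·CC·CC·CC·CC·CC·CC·CC·CC·CC·CC·CC·CC·CC·CC·CC·CB
    A ↦ CB
    B ↦ CA
    C ↦ CC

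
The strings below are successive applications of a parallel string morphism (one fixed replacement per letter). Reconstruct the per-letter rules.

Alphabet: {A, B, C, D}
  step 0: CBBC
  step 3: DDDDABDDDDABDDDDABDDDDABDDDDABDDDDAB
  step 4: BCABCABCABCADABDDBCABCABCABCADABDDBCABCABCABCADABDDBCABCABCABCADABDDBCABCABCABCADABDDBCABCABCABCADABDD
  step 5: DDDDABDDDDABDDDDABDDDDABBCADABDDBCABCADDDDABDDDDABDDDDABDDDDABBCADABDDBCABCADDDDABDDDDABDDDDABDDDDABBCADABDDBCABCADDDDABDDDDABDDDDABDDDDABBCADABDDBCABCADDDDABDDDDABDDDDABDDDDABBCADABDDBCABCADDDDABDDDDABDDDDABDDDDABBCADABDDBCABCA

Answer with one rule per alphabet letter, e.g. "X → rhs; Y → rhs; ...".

  step 4 ⇒ step 5: BCABCABCABCADABDDBCABCABCABCADABDDBCABCABCABCADABDDBCABCABCABCADABDDBCABCABCABCADABDDBCABCABCABCADABDD ⇒ DD·D·DAB·DD·D·DAB·DD·D·DAB·DD·D·DAB·BCA·DAB·DD·BCA·BCA·DD·D·DAB·DD·D·DAB·DD·D·DAB·DD·D·DAB·BCA·DAB·DD·BCA·BCA·DD·D·DAB·DD·D·DAB·DD·D·DAB·DD·D·DAB·BCA·DAB·DD·BCA·BCA·DD·D·DAB·DD·D·DAB·DD·D·DAB·DD·D·DAB·BCA·DAB·DD·BCA·BCA·DD·D·DAB·DD·D·DAB·DD·D·DAB·DD·D·DAB·BCA·DAB·DD·BCA·BCA·DD·D·DAB·DD·D·DAB·DD·D·DAB·DD·D·DAB·BCA·DAB·DD·BCA·BCA
    A ↦ DAB
    B ↦ DD
    C ↦ D
    D ↦ BCA

A->DAB, B->DD, C->D, D->BCA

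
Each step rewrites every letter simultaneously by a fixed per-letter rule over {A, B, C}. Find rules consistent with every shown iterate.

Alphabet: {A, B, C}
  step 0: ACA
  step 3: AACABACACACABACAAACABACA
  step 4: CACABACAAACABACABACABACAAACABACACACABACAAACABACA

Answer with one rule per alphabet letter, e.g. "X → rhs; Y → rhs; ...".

  step 3 ⇒ step 4: AACABACACACABACAAACABACA ⇒ CA·CA·BA·CA·AA·CA·BA·CA·BA·CA·BA·CA·AA·CA·BA·CA·CA·CA·BA·CA·AA·CA·BA·CA
    A ↦ CA
    B ↦ AA
    C ↦ BA

A->CA, B->AA, C->BA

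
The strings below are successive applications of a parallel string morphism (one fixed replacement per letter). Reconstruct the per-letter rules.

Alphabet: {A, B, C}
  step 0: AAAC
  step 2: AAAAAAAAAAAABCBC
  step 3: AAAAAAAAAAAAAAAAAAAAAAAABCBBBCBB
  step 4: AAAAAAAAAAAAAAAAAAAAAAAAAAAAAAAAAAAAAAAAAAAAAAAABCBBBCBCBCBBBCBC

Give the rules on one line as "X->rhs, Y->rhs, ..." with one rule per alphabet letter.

  step 3 ⇒ step 4: AAAAAAAAAAAAAAAAAAAAAAAABCBBBCBB ⇒ AA·AA·AA·AA·AA·AA·AA·AA·AA·AA·AA·AA·AA·AA·AA·AA·AA·AA·AA·AA·AA·AA·AA·AA·BC·BB·BC·BC·BC·BB·BC·BC
    A ↦ AA
    B ↦ BC
    C ↦ BB

A->AA, B->BC, C->BB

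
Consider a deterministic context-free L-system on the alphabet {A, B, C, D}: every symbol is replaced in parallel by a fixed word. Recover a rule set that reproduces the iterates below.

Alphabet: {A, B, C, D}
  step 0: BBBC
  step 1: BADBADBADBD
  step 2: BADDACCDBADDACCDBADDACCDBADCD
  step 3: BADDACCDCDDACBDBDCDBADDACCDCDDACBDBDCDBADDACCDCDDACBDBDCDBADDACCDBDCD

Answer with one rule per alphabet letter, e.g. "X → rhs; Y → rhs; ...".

  step 2 ⇒ step 3: BADDACCDBADDACCDBADDACCDBADCD ⇒ BAD·DAC·CD·CD·DAC·BD·BD·CD·BAD·DAC·CD·CD·DAC·BD·BD·CD·BAD·DAC·CD·CD·DAC·BD·BD·CD·BAD·DAC·CD·BD·CD
    A ↦ DAC
    B ↦ BAD
    C ↦ BD
    D ↦ CD

A->DAC, B->BAD, C->BD, D->CD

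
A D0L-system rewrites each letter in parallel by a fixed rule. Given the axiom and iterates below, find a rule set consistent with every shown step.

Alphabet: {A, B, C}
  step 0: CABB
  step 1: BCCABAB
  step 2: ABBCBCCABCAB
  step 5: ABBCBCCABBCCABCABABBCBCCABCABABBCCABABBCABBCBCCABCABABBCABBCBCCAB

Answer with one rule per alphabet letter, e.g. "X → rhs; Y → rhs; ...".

A->C, B->AB, C->BC

  step 1 ⇒ step 2: BCCABAB ⇒ AB·BC·BC·C·AB·C·AB
    A ↦ C
    B ↦ AB
    C ↦ BC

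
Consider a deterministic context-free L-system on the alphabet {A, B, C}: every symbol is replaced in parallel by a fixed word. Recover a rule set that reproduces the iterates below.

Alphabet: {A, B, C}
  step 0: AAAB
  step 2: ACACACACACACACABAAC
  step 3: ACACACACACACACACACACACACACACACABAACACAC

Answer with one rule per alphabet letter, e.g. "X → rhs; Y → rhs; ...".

A->AC, B->ABA, C->AC

  step 2 ⇒ step 3: ACACACACACACACABAAC ⇒ AC·AC·AC·AC·AC·AC·AC·AC·AC·AC·AC·AC·AC·AC·AC·ABA·AC·AC·AC
    A ↦ AC
    B ↦ ABA
    C ↦ AC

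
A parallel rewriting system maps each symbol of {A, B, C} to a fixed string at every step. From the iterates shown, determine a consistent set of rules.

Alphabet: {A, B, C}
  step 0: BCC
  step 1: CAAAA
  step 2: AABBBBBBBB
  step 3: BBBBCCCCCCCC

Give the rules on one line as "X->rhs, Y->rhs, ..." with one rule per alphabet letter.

  step 2 ⇒ step 3: AABBBBBBBB ⇒ BB·BB·C·C·C·C·C·C·C·C
    A ↦ BB
    B ↦ C
  step 0 ⇒ step 1: BCC ⇒ C·AA·AA
    C ↦ AA

A->BB, B->C, C->AA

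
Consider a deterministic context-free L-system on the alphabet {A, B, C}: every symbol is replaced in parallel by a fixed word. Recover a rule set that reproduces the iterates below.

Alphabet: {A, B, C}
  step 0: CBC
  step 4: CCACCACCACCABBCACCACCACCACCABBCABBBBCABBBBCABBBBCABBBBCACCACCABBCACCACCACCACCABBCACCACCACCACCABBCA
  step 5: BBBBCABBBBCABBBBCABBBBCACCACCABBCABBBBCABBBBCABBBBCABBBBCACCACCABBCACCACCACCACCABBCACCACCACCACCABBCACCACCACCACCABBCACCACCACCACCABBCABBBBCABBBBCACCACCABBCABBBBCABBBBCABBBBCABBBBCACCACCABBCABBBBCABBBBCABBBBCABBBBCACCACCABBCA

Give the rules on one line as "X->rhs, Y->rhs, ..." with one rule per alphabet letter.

A->CA, B->CCA, C->BB

  step 4 ⇒ step 5: CCACCACCACCABBCACCACCACCACCABBCABBBBCABBBBCABBBBCABBBBCACCACCABBCACCACCACCACCABBCACCACCACCACCABBCA ⇒ BB·BB·CA·BB·BB·CA·BB·BB·CA·BB·BB·CA·CCA·CCA·BB·CA·BB·BB·CA·BB·BB·CA·BB·BB·CA·BB·BB·CA·CCA·CCA·BB·CA·CCA·CCA·CCA·CCA·BB·CA·CCA·CCA·CCA·CCA·BB·CA·CCA·CCA·CCA·CCA·BB·CA·CCA·CCA·CCA·CCA·BB·CA·BB·BB·CA·BB·BB·CA·CCA·CCA·BB·CA·BB·BB·CA·BB·BB·CA·BB·BB·CA·BB·BB·CA·CCA·CCA·BB·CA·BB·BB·CA·BB·BB·CA·BB·BB·CA·BB·BB·CA·CCA·CCA·BB·CA
    A ↦ CA
    B ↦ CCA
    C ↦ BB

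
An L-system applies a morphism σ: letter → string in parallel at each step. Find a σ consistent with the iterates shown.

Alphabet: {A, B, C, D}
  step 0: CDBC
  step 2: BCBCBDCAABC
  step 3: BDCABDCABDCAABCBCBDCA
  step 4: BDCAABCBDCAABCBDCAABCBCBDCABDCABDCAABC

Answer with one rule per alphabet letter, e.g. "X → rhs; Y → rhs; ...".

A->BC, B->BDC, C->A, D->A

  step 3 ⇒ step 4: BDCABDCABDCAABCBCBDCA ⇒ BDC·A·A·BC·BDC·A·A·BC·BDC·A·A·BC·BC·BDC·A·BDC·A·BDC·A·A·BC
    A ↦ BC
    B ↦ BDC
    C ↦ A
    D ↦ A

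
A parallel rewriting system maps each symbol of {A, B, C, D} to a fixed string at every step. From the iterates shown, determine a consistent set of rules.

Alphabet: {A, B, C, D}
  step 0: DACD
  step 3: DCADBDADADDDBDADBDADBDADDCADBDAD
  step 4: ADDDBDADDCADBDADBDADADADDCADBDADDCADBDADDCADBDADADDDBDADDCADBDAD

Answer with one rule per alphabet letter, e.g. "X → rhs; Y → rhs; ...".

  step 3 ⇒ step 4: DCADBDADADDDBDADBDADBDADDCADBDAD ⇒ AD·DD·BD·AD·DC·AD·BD·AD·BD·AD·AD·AD·DC·AD·BD·AD·DC·AD·BD·AD·DC·AD·BD·AD·AD·DD·BD·AD·DC·AD·BD·AD
    A ↦ BD
    B ↦ DC
    C ↦ DD
    D ↦ AD

A->BD, B->DC, C->DD, D->AD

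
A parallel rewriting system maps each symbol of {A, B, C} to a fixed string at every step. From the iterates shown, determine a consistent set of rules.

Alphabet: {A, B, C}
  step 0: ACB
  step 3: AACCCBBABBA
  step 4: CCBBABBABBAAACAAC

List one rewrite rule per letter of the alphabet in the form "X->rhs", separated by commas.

A->C, B->A, C->BBA

  step 3 ⇒ step 4: AACCCBBABBA ⇒ C·C·BBA·BBA·BBA·A·A·C·A·A·C
    A ↦ C
    B ↦ A
    C ↦ BBA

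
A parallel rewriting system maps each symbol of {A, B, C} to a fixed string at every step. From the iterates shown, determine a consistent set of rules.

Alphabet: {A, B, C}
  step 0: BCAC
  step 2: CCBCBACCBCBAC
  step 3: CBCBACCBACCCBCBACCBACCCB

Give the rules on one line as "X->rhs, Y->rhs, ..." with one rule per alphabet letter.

  step 2 ⇒ step 3: CCBCBACCBCBAC ⇒ CB·CB·AC·CB·AC·C·CB·CB·AC·CB·AC·C·CB
    A ↦ C
    B ↦ AC
    C ↦ CB

A->C, B->AC, C->CB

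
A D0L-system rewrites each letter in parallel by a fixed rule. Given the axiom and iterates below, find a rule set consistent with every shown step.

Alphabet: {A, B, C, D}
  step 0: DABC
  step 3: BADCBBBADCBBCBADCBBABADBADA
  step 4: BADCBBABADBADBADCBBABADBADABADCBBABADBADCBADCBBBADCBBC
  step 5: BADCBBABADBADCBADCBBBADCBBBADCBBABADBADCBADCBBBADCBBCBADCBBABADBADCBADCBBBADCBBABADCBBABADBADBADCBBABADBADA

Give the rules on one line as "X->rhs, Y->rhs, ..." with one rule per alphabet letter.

A->C, B->BAD, C->A, D->BB

  step 4 ⇒ step 5: BADCBBABADBADBADCBBABADBADABADCBBABADBADCBADCBBBADCBBC ⇒ BAD·C·BB·A·BAD·BAD·C·BAD·C·BB·BAD·C·BB·BAD·C·BB·A·BAD·BAD·C·BAD·C·BB·BAD·C·BB·C·BAD·C·BB·A·BAD·BAD·C·BAD·C·BB·BAD·C·BB·A·BAD·C·BB·A·BAD·BAD·BAD·C·BB·A·BAD·BAD·A
    A ↦ C
    B ↦ BAD
    C ↦ A
    D ↦ BB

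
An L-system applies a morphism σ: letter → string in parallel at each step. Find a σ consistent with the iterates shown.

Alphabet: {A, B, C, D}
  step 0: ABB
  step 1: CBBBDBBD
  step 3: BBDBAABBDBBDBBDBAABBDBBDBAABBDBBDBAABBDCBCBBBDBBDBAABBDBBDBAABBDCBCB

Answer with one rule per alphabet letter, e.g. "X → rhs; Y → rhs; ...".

A->CB, B->BBD, C->BDB, D->BAA

  step 0 ⇒ step 1: ABB ⇒ CB·BBD·BBD
    A ↦ CB
    B ↦ BBD
    C ↦ BDB  (constrained at step 1)
    D ↦ BAA  (constrained at step 1)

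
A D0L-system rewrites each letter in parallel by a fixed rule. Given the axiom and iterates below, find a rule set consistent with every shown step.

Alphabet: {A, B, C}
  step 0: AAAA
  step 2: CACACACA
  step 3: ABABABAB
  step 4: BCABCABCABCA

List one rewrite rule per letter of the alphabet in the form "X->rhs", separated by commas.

A->B, B->CA, C->A

  step 3 ⇒ step 4: ABABABAB ⇒ B·CA·B·CA·B·CA·B·CA
    A ↦ B
    B ↦ CA
  step 2 ⇒ step 3: CACACACA ⇒ A·B·A·B·A·B·A·B
    C ↦ A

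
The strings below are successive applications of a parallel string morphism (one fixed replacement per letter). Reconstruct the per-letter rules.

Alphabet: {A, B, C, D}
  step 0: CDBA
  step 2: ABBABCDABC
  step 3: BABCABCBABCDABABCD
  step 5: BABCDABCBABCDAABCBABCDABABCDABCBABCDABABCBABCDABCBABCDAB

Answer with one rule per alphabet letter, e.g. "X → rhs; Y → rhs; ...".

  step 2 ⇒ step 3: ABBABCDABC ⇒ B·ABC·ABC·B·ABC·D·A·B·ABC·D
    A ↦ B
    B ↦ ABC
    C ↦ D
    D ↦ A

A->B, B->ABC, C->D, D->A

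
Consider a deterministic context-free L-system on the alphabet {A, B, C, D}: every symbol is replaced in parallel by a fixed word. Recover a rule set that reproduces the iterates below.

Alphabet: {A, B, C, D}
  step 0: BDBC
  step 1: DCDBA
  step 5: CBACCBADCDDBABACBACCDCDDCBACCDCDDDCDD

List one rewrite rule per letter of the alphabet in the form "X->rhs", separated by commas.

  step 0 ⇒ step 1: BDBC ⇒ D·C·D·BA
    B ↦ D
    C ↦ BA
    D ↦ C
    A ↦ CDD  (constrained at step 1)

A->CDD, B->D, C->BA, D->C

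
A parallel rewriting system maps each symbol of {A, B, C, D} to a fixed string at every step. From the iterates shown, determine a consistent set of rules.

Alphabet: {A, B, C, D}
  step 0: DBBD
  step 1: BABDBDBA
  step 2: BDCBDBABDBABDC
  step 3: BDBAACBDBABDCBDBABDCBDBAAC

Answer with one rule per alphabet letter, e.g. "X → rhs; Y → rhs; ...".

A->C, B->BD, C->AC, D->BA

  step 2 ⇒ step 3: BDCBDBABDBABDC ⇒ BD·BA·AC·BD·BA·BD·C·BD·BA·BD·C·BD·BA·AC
    A ↦ C
    B ↦ BD
    C ↦ AC
    D ↦ BA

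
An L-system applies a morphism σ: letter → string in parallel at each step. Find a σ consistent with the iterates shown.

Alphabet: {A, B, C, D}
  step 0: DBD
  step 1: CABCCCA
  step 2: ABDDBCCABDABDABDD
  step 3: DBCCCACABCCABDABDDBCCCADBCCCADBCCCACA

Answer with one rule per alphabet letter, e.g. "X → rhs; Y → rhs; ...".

A->D, B->BCC, C->ABD, D->CA

  step 2 ⇒ step 3: ABDDBCCABDABDABDD ⇒ D·BCC·CA·CA·BCC·ABD·ABD·D·BCC·CA·D·BCC·CA·D·BCC·CA·CA
    A ↦ D
    B ↦ BCC
    C ↦ ABD
    D ↦ CA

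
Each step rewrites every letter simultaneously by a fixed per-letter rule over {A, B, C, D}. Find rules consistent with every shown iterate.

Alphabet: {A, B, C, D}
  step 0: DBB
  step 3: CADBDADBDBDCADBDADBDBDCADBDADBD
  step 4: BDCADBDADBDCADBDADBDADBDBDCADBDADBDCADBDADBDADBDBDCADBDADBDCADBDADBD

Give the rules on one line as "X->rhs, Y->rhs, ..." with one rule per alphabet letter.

A->CAD, B->AD, C->BD, D->BD

  step 3 ⇒ step 4: CADBDADBDBDCADBDADBDBDCADBDADBD ⇒ BD·CAD·BD·AD·BD·CAD·BD·AD·BD·AD·BD·BD·CAD·BD·AD·BD·CAD·BD·AD·BD·AD·BD·BD·CAD·BD·AD·BD·CAD·BD·AD·BD
    A ↦ CAD
    B ↦ AD
    C ↦ BD
    D ↦ BD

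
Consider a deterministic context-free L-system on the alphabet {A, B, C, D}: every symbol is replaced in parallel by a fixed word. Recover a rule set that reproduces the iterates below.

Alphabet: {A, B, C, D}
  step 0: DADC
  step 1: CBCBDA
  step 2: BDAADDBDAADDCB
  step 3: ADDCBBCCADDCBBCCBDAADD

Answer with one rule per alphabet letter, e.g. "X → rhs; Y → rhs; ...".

  step 2 ⇒ step 3: BDAADDBDAADDCB ⇒ ADD·C·B·B·C·C·ADD·C·B·B·C·C·BDA·ADD
    A ↦ B
    B ↦ ADD
    C ↦ BDA
    D ↦ C

A->B, B->ADD, C->BDA, D->C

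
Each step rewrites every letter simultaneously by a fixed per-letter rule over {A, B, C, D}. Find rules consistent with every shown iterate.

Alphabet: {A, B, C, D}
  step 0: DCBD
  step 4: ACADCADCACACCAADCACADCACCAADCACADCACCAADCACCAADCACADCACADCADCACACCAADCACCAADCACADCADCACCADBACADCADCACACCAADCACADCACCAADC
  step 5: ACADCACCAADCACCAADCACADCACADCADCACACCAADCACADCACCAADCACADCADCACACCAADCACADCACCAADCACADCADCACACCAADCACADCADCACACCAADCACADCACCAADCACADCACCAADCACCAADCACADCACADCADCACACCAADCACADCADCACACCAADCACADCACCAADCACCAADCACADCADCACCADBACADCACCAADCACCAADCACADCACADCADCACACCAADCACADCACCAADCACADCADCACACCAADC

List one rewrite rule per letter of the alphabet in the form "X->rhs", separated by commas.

A->AC, B->DB, C->ADC, D->CA

  step 4 ⇒ step 5: ACADCADCACACCAADCACADCACCAADCACADCACCAADCACCAADCACADCACADCADCACACCAADCACCAADCACADCADCACCADBACADCADCACACCAADCACADCACCAADC ⇒ AC·ADC·AC·CA·ADC·AC·CA·ADC·AC·ADC·AC·ADC·ADC·AC·AC·CA·ADC·AC·ADC·AC·CA·ADC·AC·ADC·ADC·AC·AC·CA·ADC·AC·ADC·AC·CA·ADC·AC·ADC·ADC·AC·AC·CA·ADC·AC·ADC·ADC·AC·AC·CA·ADC·AC·ADC·AC·CA·ADC·AC·ADC·AC·CA·ADC·AC·CA·ADC·AC·ADC·AC·ADC·ADC·AC·AC·CA·ADC·AC·ADC·ADC·AC·AC·CA·ADC·AC·ADC·AC·CA·ADC·AC·CA·ADC·AC·ADC·ADC·AC·CA·DB·AC·ADC·AC·CA·ADC·AC·CA·ADC·AC·ADC·AC·ADC·ADC·AC·AC·CA·ADC·AC·ADC·AC·CA·ADC·AC·ADC·ADC·AC·AC·CA·ADC
    A ↦ AC
    B ↦ DB
    C ↦ ADC
    D ↦ CA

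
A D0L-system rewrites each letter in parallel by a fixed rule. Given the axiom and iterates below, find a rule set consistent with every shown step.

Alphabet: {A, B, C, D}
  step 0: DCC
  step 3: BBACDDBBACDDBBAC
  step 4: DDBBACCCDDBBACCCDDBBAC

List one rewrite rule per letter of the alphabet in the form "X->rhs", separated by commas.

  step 3 ⇒ step 4: BBACDDBBACDDBBAC ⇒ D·D·BB·AC·C·C·D·D·BB·AC·C·C·D·D·BB·AC
    A ↦ BB
    B ↦ D
    C ↦ AC
    D ↦ C

A->BB, B->D, C->AC, D->C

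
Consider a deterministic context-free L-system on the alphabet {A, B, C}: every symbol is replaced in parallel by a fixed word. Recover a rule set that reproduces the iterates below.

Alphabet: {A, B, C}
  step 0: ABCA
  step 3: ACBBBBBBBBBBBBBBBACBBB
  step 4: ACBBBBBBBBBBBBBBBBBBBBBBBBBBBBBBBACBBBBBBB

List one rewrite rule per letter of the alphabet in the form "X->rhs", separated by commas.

A->AC, B->BB, C->B

  step 3 ⇒ step 4: ACBBBBBBBBBBBBBBBACBBB ⇒ AC·B·BB·BB·BB·BB·BB·BB·BB·BB·BB·BB·BB·BB·BB·BB·BB·AC·B·BB·BB·BB
    A ↦ AC
    B ↦ BB
    C ↦ B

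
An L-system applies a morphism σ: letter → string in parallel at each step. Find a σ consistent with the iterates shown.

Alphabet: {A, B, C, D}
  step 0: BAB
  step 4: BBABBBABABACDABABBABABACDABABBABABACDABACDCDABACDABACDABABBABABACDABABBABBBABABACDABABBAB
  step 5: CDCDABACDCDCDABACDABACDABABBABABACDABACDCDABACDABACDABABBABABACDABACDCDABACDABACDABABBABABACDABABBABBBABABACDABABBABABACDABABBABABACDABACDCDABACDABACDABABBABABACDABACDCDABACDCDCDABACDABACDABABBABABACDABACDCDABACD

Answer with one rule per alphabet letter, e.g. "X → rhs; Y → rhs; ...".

  step 4 ⇒ step 5: BBABBBABABACDABABBABABACDABABBABABACDABACDCDABACDABACDABABBABABACDABABBABBBABABACDABABBAB ⇒ CD·CD·ABA·CD·CD·CD·ABA·CD·ABA·CD·ABA·B·BAB·ABA·CD·ABA·CD·CD·ABA·CD·ABA·CD·ABA·B·BAB·ABA·CD·ABA·CD·CD·ABA·CD·ABA·CD·ABA·B·BAB·ABA·CD·ABA·B·BAB·B·BAB·ABA·CD·ABA·B·BAB·ABA·CD·ABA·B·BAB·ABA·CD·ABA·CD·CD·ABA·CD·ABA·CD·ABA·B·BAB·ABA·CD·ABA·CD·CD·ABA·CD·CD·CD·ABA·CD·ABA·CD·ABA·B·BAB·ABA·CD·ABA·CD·CD·ABA·CD
    A ↦ ABA
    B ↦ CD
    C ↦ B
    D ↦ BAB

A->ABA, B->CD, C->B, D->BAB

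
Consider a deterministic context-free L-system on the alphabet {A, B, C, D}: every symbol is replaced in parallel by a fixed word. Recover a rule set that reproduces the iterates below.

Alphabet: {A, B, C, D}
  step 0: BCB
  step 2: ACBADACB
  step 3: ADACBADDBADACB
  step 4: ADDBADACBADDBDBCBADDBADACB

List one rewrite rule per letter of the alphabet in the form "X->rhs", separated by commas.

A->AD, B->CB, C->A, D->DB

  step 3 ⇒ step 4: ADACBADDBADACB ⇒ AD·DB·AD·A·CB·AD·DB·DB·CB·AD·DB·AD·A·CB
    A ↦ AD
    B ↦ CB
    C ↦ A
    D ↦ DB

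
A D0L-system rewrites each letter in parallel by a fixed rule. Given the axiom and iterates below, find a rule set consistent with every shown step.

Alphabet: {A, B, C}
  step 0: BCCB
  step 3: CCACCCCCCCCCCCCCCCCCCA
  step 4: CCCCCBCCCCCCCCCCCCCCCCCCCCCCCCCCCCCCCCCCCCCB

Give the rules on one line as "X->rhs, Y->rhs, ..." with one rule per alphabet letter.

  step 3 ⇒ step 4: CCACCCCCCCCCCCCCCCCCCA ⇒ CC·CC·CB·CC·CC·CC·CC·CC·CC·CC·CC·CC·CC·CC·CC·CC·CC·CC·CC·CC·CC·CB
    A ↦ CB
    C ↦ CC
    B ↦ A  (constrained at step 0)

A->CB, B->A, C->CC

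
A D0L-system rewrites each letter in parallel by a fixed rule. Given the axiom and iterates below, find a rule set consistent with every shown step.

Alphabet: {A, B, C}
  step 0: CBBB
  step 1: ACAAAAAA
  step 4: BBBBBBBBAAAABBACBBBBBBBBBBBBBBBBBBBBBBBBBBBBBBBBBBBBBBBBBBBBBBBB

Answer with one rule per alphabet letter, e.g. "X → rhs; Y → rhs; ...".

A->BB, B->AA, C->AC

  step 0 ⇒ step 1: CBBB ⇒ AC·AA·AA·AA
    B ↦ AA
    C ↦ AC
    A ↦ BB  (constrained at step 1)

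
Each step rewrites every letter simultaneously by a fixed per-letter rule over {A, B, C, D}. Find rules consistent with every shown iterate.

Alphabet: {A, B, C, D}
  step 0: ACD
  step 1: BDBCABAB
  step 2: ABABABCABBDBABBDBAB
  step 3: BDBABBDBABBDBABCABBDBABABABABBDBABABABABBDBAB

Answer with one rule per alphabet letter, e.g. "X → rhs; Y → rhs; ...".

A->BDB, B->AB, C->CAB, D->AB

  step 2 ⇒ step 3: ABABABCABBDBABBDBAB ⇒ BDB·AB·BDB·AB·BDB·AB·CAB·BDB·AB·AB·AB·AB·BDB·AB·AB·AB·AB·BDB·AB
    A ↦ BDB
    B ↦ AB
    C ↦ CAB
    D ↦ AB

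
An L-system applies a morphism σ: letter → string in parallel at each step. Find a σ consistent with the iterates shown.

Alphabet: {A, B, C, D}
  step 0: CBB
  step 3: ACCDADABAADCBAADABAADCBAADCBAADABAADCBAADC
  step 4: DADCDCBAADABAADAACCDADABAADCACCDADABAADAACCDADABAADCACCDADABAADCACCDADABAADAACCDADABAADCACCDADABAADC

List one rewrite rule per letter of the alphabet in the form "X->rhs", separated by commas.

  step 3 ⇒ step 4: ACCDADABAADCBAADABAADCBAADCBAADABAADCBAADC ⇒ DA·DC·DC·BAA·DA·BAA·DA·ACC·DA·DA·BAA·DC·ACC·DA·DA·BAA·DA·ACC·DA·DA·BAA·DC·ACC·DA·DA·BAA·DC·ACC·DA·DA·BAA·DA·ACC·DA·DA·BAA·DC·ACC·DA·DA·BAA·DC
    A ↦ DA
    B ↦ ACC
    C ↦ DC
    D ↦ BAA

A->DA, B->ACC, C->DC, D->BAA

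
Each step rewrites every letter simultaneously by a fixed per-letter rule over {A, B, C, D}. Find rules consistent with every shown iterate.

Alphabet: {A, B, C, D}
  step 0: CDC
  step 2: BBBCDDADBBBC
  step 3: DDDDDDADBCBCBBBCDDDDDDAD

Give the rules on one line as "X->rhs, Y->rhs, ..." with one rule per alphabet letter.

  step 2 ⇒ step 3: BBBCDDADBBBC ⇒ DD·DD·DD·AD·BC·BC·BB·BC·DD·DD·DD·AD
    A ↦ BB
    B ↦ DD
    C ↦ AD
    D ↦ BC

A->BB, B->DD, C->AD, D->BC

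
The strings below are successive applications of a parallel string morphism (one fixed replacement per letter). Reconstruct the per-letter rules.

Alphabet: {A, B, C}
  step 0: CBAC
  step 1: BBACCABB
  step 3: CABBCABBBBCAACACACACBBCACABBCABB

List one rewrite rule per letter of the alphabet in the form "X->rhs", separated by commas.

  step 0 ⇒ step 1: CBAC ⇒ BB·AC·CA·BB
    A ↦ CA
    B ↦ AC
    C ↦ BB

A->CA, B->AC, C->BB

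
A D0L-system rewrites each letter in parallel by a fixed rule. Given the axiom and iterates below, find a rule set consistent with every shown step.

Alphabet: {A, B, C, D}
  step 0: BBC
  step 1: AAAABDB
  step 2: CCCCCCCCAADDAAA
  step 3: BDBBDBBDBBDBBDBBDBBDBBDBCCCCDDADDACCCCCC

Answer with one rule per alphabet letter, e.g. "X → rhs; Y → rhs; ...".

  step 2 ⇒ step 3: CCCCCCCCAADDAAA ⇒ BDB·BDB·BDB·BDB·BDB·BDB·BDB·BDB·CC·CC·DDA·DDA·CC·CC·CC
    A ↦ CC
    C ↦ BDB
    D ↦ DDA
  step 0 ⇒ step 1: BBC ⇒ AA·AA·BDB
    B ↦ AA

A->CC, B->AA, C->BDB, D->DDA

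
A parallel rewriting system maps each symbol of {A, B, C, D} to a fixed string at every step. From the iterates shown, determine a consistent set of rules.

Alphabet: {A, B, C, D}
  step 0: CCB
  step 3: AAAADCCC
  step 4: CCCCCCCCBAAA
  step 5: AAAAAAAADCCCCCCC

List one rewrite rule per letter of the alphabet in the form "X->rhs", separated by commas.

A->CC, B->DC, C->A, D->B

  step 4 ⇒ step 5: CCCCCCCCBAAA ⇒ A·A·A·A·A·A·A·A·DC·CC·CC·CC
    A ↦ CC
    B ↦ DC
    C ↦ A
  step 3 ⇒ step 4: AAAADCCC ⇒ CC·CC·CC·CC·B·A·A·A
    D ↦ B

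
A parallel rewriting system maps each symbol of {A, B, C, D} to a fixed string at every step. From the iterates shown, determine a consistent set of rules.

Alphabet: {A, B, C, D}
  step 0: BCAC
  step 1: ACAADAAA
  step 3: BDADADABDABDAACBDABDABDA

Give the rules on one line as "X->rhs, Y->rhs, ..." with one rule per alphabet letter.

A->DA, B->AC, C->AA, D->B

  step 0 ⇒ step 1: BCAC ⇒ AC·AA·DA·AA
    A ↦ DA
    B ↦ AC
    C ↦ AA
    D ↦ B  (constrained at step 1)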